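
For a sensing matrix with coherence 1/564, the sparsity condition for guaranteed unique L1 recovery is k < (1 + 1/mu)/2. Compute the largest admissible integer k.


1/mu = 564.
1 + 1/mu = 565.
(1 + 1/mu)/2 = 282.5 is not an integer, so k_max = floor(282.5) = 282.

282


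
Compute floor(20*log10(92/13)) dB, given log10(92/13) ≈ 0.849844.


||x||/||e|| = 92/13.
log10(92/13) ≈ 0.849844.
20*log10(||x||/||e||) ≈ 20*0.849844 = 16.99688.
floor(16.99688) = 16.

16


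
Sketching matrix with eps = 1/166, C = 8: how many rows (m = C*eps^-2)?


1/eps = 166.
(1/eps)^2 = 27556.
m = 8*27556 = 220448.

220448


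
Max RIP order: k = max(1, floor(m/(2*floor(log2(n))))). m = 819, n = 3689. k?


floor(log2(3689)) = 11.
2*11 = 22.
m/(2*floor(log2(n))) = 819/22 ≈ 37.2273.
floor = 37.
k = max(1, 37) = 37.

37


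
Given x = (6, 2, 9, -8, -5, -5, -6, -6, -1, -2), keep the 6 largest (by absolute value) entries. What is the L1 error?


Sorted |x_i| descending: [9, 8, 6, 6, 6, 5, 5, 2, 2, 1]
Keep top 6: [9, 8, 6, 6, 6, 5]
Tail entries: [5, 2, 2, 1]
L1 error = sum of tail = 10.

10


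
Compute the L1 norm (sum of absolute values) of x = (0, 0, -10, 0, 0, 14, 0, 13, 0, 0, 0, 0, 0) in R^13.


Non-zero entries: [(2, -10), (5, 14), (7, 13)]
Absolute values: [10, 14, 13]
||x||_1 = sum = 37.

37


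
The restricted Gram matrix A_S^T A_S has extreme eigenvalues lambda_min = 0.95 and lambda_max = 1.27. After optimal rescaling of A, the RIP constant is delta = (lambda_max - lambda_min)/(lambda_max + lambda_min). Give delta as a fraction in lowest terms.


lambda_max - lambda_min = 1.27 - 0.95 = 0.32.
lambda_max + lambda_min = 1.27 + 0.95 = 2.22.
delta = 0.32/2.22 = 32/222 = 16/111.

16/111


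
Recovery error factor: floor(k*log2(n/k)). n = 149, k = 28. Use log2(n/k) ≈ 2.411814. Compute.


log2(n/k) = log2(149/28) ≈ 2.411814.
k*log2(n/k) ≈ 28*2.411814 = 67.530792.
floor(67.530792) = 67.

67


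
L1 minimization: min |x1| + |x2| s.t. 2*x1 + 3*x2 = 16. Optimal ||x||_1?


Axis intercepts:
  x1 = 8, x2 = 0: L1 = 8
  x1 = 0, x2 = 16/3: L1 = 16/3
x* = (0, 16/3)
||x*||_1 = 16/3.

16/3


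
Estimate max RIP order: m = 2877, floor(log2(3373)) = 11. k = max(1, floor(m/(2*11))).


floor(log2(3373)) = 11.
2*11 = 22.
m/(2*floor(log2(n))) = 2877/22 ≈ 130.7727.
floor = 130.
k = max(1, 130) = 130.

130


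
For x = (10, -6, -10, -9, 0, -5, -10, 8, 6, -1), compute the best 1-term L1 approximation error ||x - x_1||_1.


Sorted |x_i| descending: [10, 10, 10, 9, 8, 6, 6, 5, 1, 0]
Keep top 1: [10]
Tail entries: [10, 10, 9, 8, 6, 6, 5, 1, 0]
L1 error = sum of tail = 55.

55


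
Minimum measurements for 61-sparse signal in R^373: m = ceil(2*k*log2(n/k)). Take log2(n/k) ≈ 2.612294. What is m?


log2(n/k) = log2(373/61) ≈ 2.612294.
2*k*log2(n/k) ≈ 2*61*2.612294 = 318.699868.
m = ceil(318.699868) = 319.

319


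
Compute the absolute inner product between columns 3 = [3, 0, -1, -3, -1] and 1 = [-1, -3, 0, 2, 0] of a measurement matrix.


Inner product: 3*-1 + 0*-3 + -1*0 + -3*2 + -1*0
Products: [-3, 0, 0, -6, 0]
Sum = -9.
|dot| = 9.

9


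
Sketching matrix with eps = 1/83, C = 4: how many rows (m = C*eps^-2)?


1/eps = 83.
(1/eps)^2 = 6889.
m = 4*6889 = 27556.

27556


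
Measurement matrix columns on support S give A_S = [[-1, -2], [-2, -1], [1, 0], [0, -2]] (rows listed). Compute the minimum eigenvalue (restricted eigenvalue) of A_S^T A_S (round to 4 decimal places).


A_S^T A_S = [[6, 4], [4, 9]].
trace = 15.
det = 38.
disc = trace^2 - 4*det = 225 - 4*38 = 73.
sqrt(73) ≈ 8.544004.
lam_min = (15 - sqrt(73))/2 ≈ (15 - 8.544004)/2 = 3.227998 ≈ 3.2280.

3.2280


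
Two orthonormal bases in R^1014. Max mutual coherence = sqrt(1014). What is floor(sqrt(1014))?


31^2 = 961 <= 1014 < 1024 = 32^2, so 31 <= sqrt(1014) < 32.
floor(sqrt(1014)) = 31.

31


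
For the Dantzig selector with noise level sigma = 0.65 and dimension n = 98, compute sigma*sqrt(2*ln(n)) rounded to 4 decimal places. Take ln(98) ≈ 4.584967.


ln(98) ≈ 4.584967.
2*ln(n) ≈ 9.169934.
sqrt(2*ln(n)) ≈ sqrt(9.169934) ≈ 3.02819.
threshold ≈ 0.65*3.02819 = 1.9683235 ≈ 1.9683.

1.9683


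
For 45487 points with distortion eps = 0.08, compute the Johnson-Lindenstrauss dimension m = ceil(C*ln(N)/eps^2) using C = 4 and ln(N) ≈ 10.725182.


ln(45487) ≈ 10.725182.
eps^2 = 0.08^2 = 0.0064.
C*ln(N)/eps^2 ≈ 4*10.725182/0.0064 ≈ 6703.2388.
m = ceil(6703.2388) = 6704.

6704


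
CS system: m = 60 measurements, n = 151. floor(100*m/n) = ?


100*m/n = 100*60/151 ≈ 39.7351.
floor = 39.

39


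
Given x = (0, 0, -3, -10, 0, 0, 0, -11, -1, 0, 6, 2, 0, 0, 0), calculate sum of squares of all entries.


Non-zero entries: [(2, -3), (3, -10), (7, -11), (8, -1), (10, 6), (11, 2)]
Squares: [9, 100, 121, 1, 36, 4]
||x||_2^2 = sum = 271.

271


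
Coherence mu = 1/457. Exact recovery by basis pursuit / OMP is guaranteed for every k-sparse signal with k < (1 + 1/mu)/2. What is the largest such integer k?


1/mu = 457.
1 + 1/mu = 458.
(1 + 1/mu)/2 = 229 is an integer and the inequality is strict, so k_max = 229 - 1 = 228.

228


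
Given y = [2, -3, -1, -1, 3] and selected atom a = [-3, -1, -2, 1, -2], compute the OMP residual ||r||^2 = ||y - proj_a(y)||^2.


a^T a = 19.
a^T y = -8.
coeff = -8/19 = -8/19.
||r||^2 = 392/19.

392/19


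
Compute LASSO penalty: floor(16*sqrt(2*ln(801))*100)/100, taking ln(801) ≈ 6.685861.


ln(801) ≈ 6.685861.
2*ln(n) ≈ 13.371722.
sqrt(2*ln(n)) ≈ sqrt(13.371722) ≈ 3.656737.
lambda ≈ 16*3.656737 = 58.507792.
floor(lambda*100)/100 = 58.50.

58.50


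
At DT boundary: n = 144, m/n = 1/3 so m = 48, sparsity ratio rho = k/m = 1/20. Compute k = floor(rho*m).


m = 1/3*144 = 48.
rho = 1/20.
rho*m = 1/20*48 = 2.4.
k = floor(2.4) = 2.

2


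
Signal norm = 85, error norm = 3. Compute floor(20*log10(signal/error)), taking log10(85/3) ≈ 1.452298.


||x||/||e|| = 85/3.
log10(85/3) ≈ 1.452298.
20*log10(||x||/||e||) ≈ 20*1.452298 = 29.04596.
floor(29.04596) = 29.

29


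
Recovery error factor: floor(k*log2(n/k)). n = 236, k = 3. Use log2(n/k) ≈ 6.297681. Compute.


log2(n/k) = log2(236/3) ≈ 6.297681.
k*log2(n/k) ≈ 3*6.297681 = 18.893043.
floor(18.893043) = 18.

18


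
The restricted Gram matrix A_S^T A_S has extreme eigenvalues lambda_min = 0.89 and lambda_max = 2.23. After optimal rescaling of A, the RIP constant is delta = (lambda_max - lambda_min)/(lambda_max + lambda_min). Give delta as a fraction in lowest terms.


lambda_max - lambda_min = 2.23 - 0.89 = 1.34.
lambda_max + lambda_min = 2.23 + 0.89 = 3.12.
delta = 1.34/3.12 = 134/312 = 67/156.

67/156


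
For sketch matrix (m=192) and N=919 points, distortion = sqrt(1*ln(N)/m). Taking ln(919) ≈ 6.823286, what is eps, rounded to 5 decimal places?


ln(919) ≈ 6.823286.
1*ln(N)/m ≈ 1*6.823286/192 ≈ 0.03553795.
eps = sqrt(0.03553795) ≈ 0.1885151 ≈ 0.18852.

0.18852


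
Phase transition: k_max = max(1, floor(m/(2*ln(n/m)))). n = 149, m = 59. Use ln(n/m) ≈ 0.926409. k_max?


n/m = 149/59.
ln(n/m) ≈ 0.926409.
2*ln(n/m) ≈ 1.852818.
m/(2*ln(n/m)) ≈ 59/1.852818 ≈ 31.8434.
floor = 31.
k_max = max(1, 31) = 31.

31


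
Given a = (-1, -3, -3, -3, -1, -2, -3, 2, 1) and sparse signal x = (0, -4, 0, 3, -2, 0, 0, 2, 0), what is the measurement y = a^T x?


Non-zero terms: ['-3*-4', '-3*3', '-1*-2', '2*2']
Products: [12, -9, 2, 4]
y = sum = 9.

9


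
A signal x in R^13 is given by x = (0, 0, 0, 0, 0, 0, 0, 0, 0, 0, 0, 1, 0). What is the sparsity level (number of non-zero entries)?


Non-zero positions: [11].
Sparsity = 1.

1


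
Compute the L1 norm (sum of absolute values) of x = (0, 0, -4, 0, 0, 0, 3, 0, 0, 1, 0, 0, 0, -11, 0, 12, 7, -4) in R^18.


Non-zero entries: [(2, -4), (6, 3), (9, 1), (13, -11), (15, 12), (16, 7), (17, -4)]
Absolute values: [4, 3, 1, 11, 12, 7, 4]
||x||_1 = sum = 42.

42


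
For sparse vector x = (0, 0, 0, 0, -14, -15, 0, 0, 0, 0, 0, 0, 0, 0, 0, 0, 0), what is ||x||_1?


Non-zero entries: [(4, -14), (5, -15)]
Absolute values: [14, 15]
||x||_1 = sum = 29.

29


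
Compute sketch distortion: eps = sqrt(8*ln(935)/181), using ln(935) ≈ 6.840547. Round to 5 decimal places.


ln(935) ≈ 6.840547.
8*ln(N)/m ≈ 8*6.840547/181 ≈ 0.30234462.
eps = sqrt(0.30234462) ≈ 0.5498587 ≈ 0.54986.

0.54986


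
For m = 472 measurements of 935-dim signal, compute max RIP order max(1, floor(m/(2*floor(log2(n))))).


floor(log2(935)) = 9.
2*9 = 18.
m/(2*floor(log2(n))) = 472/18 ≈ 26.2222.
floor = 26.
k = max(1, 26) = 26.

26


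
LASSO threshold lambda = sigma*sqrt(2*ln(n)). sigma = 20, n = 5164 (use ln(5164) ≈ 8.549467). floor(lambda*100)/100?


ln(5164) ≈ 8.549467.
2*ln(n) ≈ 17.098934.
sqrt(2*ln(n)) ≈ sqrt(17.098934) ≈ 4.135086.
lambda ≈ 20*4.135086 = 82.70172.
floor(lambda*100)/100 = 82.70.

82.70


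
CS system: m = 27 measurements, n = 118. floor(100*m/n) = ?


100*m/n = 100*27/118 ≈ 22.8814.
floor = 22.

22


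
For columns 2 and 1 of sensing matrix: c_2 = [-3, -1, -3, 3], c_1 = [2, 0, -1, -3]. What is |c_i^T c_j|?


Inner product: -3*2 + -1*0 + -3*-1 + 3*-3
Products: [-6, 0, 3, -9]
Sum = -12.
|dot| = 12.

12


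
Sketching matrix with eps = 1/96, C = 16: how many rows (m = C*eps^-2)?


1/eps = 96.
(1/eps)^2 = 9216.
m = 16*9216 = 147456.

147456


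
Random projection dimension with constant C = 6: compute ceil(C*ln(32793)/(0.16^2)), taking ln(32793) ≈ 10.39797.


ln(32793) ≈ 10.39797.
eps^2 = 0.16^2 = 0.0256.
C*ln(N)/eps^2 ≈ 6*10.39797/0.0256 ≈ 2437.0242.
m = ceil(2437.0242) = 2438.

2438


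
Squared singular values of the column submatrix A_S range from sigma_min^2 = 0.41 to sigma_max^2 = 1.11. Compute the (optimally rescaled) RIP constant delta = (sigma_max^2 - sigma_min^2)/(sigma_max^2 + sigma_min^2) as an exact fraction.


lambda_max - lambda_min = 1.11 - 0.41 = 0.70.
lambda_max + lambda_min = 1.11 + 0.41 = 1.52.
delta = 0.70/1.52 = 70/152 = 35/76.

35/76


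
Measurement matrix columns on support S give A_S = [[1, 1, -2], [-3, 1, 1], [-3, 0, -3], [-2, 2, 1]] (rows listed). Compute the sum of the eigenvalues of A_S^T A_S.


Sum of eigenvalues of A_S^T A_S = trace(A_S^T A_S) = sum of squared column norms of A_S.
A_S^T A_S diagonal: [23, 6, 15].
trace = 23 + 6 + 15 = 44.

44


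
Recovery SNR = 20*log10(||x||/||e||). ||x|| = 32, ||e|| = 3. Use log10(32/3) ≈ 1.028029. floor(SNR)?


||x||/||e|| = 32/3.
log10(32/3) ≈ 1.028029.
20*log10(||x||/||e||) ≈ 20*1.028029 = 20.56058.
floor(20.56058) = 20.

20


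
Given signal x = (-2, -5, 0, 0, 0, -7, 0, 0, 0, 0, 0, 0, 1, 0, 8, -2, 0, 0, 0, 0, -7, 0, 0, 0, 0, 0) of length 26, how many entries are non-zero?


Non-zero positions: [0, 1, 5, 12, 14, 15, 20].
Sparsity = 7.

7


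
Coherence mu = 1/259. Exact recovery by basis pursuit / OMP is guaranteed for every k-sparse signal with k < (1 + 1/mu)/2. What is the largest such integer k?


1/mu = 259.
1 + 1/mu = 260.
(1 + 1/mu)/2 = 130 is an integer and the inequality is strict, so k_max = 130 - 1 = 129.

129


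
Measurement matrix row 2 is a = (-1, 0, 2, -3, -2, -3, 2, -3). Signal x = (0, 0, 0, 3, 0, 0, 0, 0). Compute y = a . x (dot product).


Non-zero terms: ['-3*3']
Products: [-9]
y = sum = -9.

-9


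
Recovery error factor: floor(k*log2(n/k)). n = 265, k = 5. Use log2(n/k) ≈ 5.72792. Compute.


log2(n/k) = log2(265/5) ≈ 5.72792.
k*log2(n/k) ≈ 5*5.72792 = 28.6396.
floor(28.6396) = 28.

28


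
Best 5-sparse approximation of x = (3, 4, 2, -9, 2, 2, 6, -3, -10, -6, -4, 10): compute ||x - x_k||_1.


Sorted |x_i| descending: [10, 10, 9, 6, 6, 4, 4, 3, 3, 2, 2, 2]
Keep top 5: [10, 10, 9, 6, 6]
Tail entries: [4, 4, 3, 3, 2, 2, 2]
L1 error = sum of tail = 20.

20


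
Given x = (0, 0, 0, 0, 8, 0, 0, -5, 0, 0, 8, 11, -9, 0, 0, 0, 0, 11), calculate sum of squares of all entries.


Non-zero entries: [(4, 8), (7, -5), (10, 8), (11, 11), (12, -9), (17, 11)]
Squares: [64, 25, 64, 121, 81, 121]
||x||_2^2 = sum = 476.

476


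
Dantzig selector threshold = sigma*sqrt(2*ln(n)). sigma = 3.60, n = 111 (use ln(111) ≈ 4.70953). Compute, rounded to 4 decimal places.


ln(111) ≈ 4.70953.
2*ln(n) ≈ 9.41906.
sqrt(2*ln(n)) ≈ sqrt(9.41906) ≈ 3.069049.
threshold ≈ 3.60*3.069049 = 11.0485764 ≈ 11.0486.

11.0486


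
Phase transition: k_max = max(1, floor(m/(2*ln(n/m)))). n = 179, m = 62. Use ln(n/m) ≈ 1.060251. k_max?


n/m = 179/62.
ln(n/m) ≈ 1.060251.
2*ln(n/m) ≈ 2.120502.
m/(2*ln(n/m)) ≈ 62/2.120502 ≈ 29.2384.
floor = 29.
k_max = max(1, 29) = 29.

29


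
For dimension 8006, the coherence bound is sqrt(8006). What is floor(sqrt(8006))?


89^2 = 7921 <= 8006 < 8100 = 90^2, so 89 <= sqrt(8006) < 90.
floor(sqrt(8006)) = 89.

89


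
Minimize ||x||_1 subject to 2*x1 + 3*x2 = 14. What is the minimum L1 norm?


Axis intercepts:
  x1 = 7, x2 = 0: L1 = 7
  x1 = 0, x2 = 14/3: L1 = 14/3
x* = (0, 14/3)
||x*||_1 = 14/3.

14/3


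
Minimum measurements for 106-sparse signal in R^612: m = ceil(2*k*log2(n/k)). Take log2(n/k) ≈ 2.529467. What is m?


log2(n/k) = log2(612/106) ≈ 2.529467.
2*k*log2(n/k) ≈ 2*106*2.529467 = 536.247004.
m = ceil(536.247004) = 537.

537


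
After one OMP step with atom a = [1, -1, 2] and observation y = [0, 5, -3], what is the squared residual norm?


a^T a = 6.
a^T y = -11.
coeff = -11/6 = -11/6.
||r||^2 = 83/6.

83/6


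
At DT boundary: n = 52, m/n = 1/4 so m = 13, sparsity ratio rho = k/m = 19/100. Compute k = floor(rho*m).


m = 1/4*52 = 13.
rho = 19/100.
rho*m = 19/100*13 = 2.47.
k = floor(2.47) = 2.

2


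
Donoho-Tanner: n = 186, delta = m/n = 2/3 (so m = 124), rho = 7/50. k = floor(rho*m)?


m = 2/3*186 = 124.
rho = 7/50.
rho*m = 7/50*124 = 17.36.
k = floor(17.36) = 17.

17


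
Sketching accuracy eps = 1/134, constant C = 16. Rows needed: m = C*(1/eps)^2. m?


1/eps = 134.
(1/eps)^2 = 17956.
m = 16*17956 = 287296.

287296


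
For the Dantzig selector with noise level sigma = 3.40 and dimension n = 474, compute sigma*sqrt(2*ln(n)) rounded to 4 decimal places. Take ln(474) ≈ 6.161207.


ln(474) ≈ 6.161207.
2*ln(n) ≈ 12.322414.
sqrt(2*ln(n)) ≈ sqrt(12.322414) ≈ 3.51033.
threshold ≈ 3.40*3.51033 = 11.935122 ≈ 11.9351.

11.9351


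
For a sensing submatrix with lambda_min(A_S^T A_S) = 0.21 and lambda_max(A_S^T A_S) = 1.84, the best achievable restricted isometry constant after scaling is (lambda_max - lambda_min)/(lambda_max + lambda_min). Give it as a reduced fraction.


lambda_max - lambda_min = 1.84 - 0.21 = 1.63.
lambda_max + lambda_min = 1.84 + 0.21 = 2.05.
delta = 1.63/2.05 = 163/205.

163/205


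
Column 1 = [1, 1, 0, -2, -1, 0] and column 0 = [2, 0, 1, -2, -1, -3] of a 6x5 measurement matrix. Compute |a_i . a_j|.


Inner product: 1*2 + 1*0 + 0*1 + -2*-2 + -1*-1 + 0*-3
Products: [2, 0, 0, 4, 1, 0]
Sum = 7.
|dot| = 7.

7


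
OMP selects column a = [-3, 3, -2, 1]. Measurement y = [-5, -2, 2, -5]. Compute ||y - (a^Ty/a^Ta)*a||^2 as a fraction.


a^T a = 23.
a^T y = 0.
coeff = 0/23 = 0.
||r||^2 = 58.

58


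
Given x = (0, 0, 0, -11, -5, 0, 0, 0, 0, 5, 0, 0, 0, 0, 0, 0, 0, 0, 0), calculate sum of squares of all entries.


Non-zero entries: [(3, -11), (4, -5), (9, 5)]
Squares: [121, 25, 25]
||x||_2^2 = sum = 171.

171


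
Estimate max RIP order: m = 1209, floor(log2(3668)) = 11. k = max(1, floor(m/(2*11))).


floor(log2(3668)) = 11.
2*11 = 22.
m/(2*floor(log2(n))) = 1209/22 ≈ 54.9545.
floor = 54.
k = max(1, 54) = 54.

54


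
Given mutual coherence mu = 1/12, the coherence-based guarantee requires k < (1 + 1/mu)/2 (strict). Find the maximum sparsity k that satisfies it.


1/mu = 12.
1 + 1/mu = 13.
(1 + 1/mu)/2 = 6.5 is not an integer, so k_max = floor(6.5) = 6.

6


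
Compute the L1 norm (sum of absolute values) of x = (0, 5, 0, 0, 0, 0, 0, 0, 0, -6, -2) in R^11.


Non-zero entries: [(1, 5), (9, -6), (10, -2)]
Absolute values: [5, 6, 2]
||x||_1 = sum = 13.

13


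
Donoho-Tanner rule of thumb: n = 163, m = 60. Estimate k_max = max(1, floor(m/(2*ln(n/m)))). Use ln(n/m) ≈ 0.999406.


n/m = 163/60.
ln(n/m) ≈ 0.999406.
2*ln(n/m) ≈ 1.998812.
m/(2*ln(n/m)) ≈ 60/1.998812 ≈ 30.0178.
floor = 30.
k_max = max(1, 30) = 30.

30


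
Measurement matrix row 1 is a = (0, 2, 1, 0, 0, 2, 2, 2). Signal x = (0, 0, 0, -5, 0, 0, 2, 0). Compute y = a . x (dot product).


Non-zero terms: ['0*-5', '2*2']
Products: [0, 4]
y = sum = 4.

4


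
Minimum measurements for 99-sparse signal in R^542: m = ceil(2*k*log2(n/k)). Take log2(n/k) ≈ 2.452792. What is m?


log2(n/k) = log2(542/99) ≈ 2.452792.
2*k*log2(n/k) ≈ 2*99*2.452792 = 485.652816.
m = ceil(485.652816) = 486.

486


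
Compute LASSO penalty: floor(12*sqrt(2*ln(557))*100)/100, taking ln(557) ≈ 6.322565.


ln(557) ≈ 6.322565.
2*ln(n) ≈ 12.64513.
sqrt(2*ln(n)) ≈ sqrt(12.64513) ≈ 3.555999.
lambda ≈ 12*3.555999 = 42.671988.
floor(lambda*100)/100 = 42.67.

42.67


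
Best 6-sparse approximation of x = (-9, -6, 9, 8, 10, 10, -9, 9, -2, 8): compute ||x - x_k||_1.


Sorted |x_i| descending: [10, 10, 9, 9, 9, 9, 8, 8, 6, 2]
Keep top 6: [10, 10, 9, 9, 9, 9]
Tail entries: [8, 8, 6, 2]
L1 error = sum of tail = 24.

24


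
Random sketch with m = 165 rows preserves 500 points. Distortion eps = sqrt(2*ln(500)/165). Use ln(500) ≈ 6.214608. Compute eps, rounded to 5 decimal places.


ln(500) ≈ 6.214608.
2*ln(N)/m ≈ 2*6.214608/165 ≈ 0.07532858.
eps = sqrt(0.07532858) ≈ 0.2744605 ≈ 0.27446.

0.27446


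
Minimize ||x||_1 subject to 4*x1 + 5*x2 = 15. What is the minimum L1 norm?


Axis intercepts:
  x1 = 15/4, x2 = 0: L1 = 15/4
  x1 = 0, x2 = 3: L1 = 3
x* = (0, 3)
||x*||_1 = 3.

3


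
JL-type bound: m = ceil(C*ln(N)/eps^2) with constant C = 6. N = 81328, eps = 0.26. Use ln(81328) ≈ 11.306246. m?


ln(81328) ≈ 11.306246.
eps^2 = 0.26^2 = 0.0676.
C*ln(N)/eps^2 ≈ 6*11.306246/0.0676 ≈ 1003.513.
m = ceil(1003.513) = 1004.

1004


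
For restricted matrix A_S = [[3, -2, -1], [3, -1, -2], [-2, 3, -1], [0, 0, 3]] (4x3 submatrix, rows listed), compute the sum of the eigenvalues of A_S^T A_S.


Sum of eigenvalues of A_S^T A_S = trace(A_S^T A_S) = sum of squared column norms of A_S.
A_S^T A_S diagonal: [22, 14, 15].
trace = 22 + 14 + 15 = 51.

51


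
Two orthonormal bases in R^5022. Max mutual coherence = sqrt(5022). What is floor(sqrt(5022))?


70^2 = 4900 <= 5022 < 5041 = 71^2, so 70 <= sqrt(5022) < 71.
floor(sqrt(5022)) = 70.

70


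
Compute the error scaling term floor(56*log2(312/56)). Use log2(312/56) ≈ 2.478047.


log2(n/k) = log2(312/56) ≈ 2.478047.
k*log2(n/k) ≈ 56*2.478047 = 138.770632.
floor(138.770632) = 138.

138


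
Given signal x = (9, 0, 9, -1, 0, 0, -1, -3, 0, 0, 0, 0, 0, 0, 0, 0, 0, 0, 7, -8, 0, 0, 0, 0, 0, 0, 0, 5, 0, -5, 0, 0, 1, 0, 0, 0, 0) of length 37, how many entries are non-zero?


Non-zero positions: [0, 2, 3, 6, 7, 18, 19, 27, 29, 32].
Sparsity = 10.

10


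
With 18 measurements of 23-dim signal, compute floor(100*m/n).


100*m/n = 100*18/23 ≈ 78.2609.
floor = 78.

78


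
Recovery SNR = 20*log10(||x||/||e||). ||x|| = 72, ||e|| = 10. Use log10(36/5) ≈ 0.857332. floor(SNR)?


||x||/||e|| = 72/10 = 36/5.
log10(36/5) ≈ 0.857332.
20*log10(||x||/||e||) ≈ 20*0.857332 = 17.14664.
floor(17.14664) = 17.

17


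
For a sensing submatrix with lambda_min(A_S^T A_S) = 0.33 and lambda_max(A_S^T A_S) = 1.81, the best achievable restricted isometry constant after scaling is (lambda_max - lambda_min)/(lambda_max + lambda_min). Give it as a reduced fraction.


lambda_max - lambda_min = 1.81 - 0.33 = 1.48.
lambda_max + lambda_min = 1.81 + 0.33 = 2.14.
delta = 1.48/2.14 = 148/214 = 74/107.

74/107


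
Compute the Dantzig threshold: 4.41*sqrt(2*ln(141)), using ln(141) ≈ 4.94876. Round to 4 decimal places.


ln(141) ≈ 4.94876.
2*ln(n) ≈ 9.89752.
sqrt(2*ln(n)) ≈ sqrt(9.89752) ≈ 3.146032.
threshold ≈ 4.41*3.146032 = 13.87400112 ≈ 13.8740.

13.8740


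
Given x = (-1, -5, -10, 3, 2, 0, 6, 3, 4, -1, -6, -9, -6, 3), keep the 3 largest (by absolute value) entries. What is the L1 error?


Sorted |x_i| descending: [10, 9, 6, 6, 6, 5, 4, 3, 3, 3, 2, 1, 1, 0]
Keep top 3: [10, 9, 6]
Tail entries: [6, 6, 5, 4, 3, 3, 3, 2, 1, 1, 0]
L1 error = sum of tail = 34.

34


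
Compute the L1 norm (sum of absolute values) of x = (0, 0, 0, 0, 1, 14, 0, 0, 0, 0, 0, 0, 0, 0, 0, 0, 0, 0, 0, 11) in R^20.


Non-zero entries: [(4, 1), (5, 14), (19, 11)]
Absolute values: [1, 14, 11]
||x||_1 = sum = 26.

26


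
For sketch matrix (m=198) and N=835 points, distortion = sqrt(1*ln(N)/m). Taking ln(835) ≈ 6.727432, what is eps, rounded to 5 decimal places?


ln(835) ≈ 6.727432.
1*ln(N)/m ≈ 1*6.727432/198 ≈ 0.03397693.
eps = sqrt(0.03397693) ≈ 0.1843283 ≈ 0.18433.

0.18433


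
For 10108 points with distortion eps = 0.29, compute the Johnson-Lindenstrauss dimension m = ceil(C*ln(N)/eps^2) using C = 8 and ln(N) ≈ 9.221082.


ln(10108) ≈ 9.221082.
eps^2 = 0.29^2 = 0.0841.
C*ln(N)/eps^2 ≈ 8*9.221082/0.0841 ≈ 877.1541.
m = ceil(877.1541) = 878.

878


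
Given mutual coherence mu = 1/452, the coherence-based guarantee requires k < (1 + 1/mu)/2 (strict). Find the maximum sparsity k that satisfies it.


1/mu = 452.
1 + 1/mu = 453.
(1 + 1/mu)/2 = 226.5 is not an integer, so k_max = floor(226.5) = 226.

226


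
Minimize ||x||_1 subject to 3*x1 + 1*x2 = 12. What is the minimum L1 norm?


Axis intercepts:
  x1 = 4, x2 = 0: L1 = 4
  x1 = 0, x2 = 12: L1 = 12
x* = (4, 0)
||x*||_1 = 4.

4


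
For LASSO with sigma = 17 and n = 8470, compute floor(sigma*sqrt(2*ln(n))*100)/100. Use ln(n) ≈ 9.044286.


ln(8470) ≈ 9.044286.
2*ln(n) ≈ 18.088572.
sqrt(2*ln(n)) ≈ sqrt(18.088572) ≈ 4.253066.
lambda ≈ 17*4.253066 = 72.302122.
floor(lambda*100)/100 = 72.30.

72.30


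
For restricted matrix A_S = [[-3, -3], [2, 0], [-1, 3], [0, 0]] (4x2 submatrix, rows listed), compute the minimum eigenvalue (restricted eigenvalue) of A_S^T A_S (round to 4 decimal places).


A_S^T A_S = [[14, 6], [6, 18]].
trace = 32.
det = 216.
disc = trace^2 - 4*det = 1024 - 4*216 = 160.
sqrt(160) ≈ 12.649111.
lam_min = (32 - sqrt(160))/2 ≈ (32 - 12.649111)/2 = 9.6754445 ≈ 9.6754.

9.6754


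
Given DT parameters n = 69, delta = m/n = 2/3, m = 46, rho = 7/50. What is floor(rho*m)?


m = 2/3*69 = 46.
rho = 7/50.
rho*m = 7/50*46 = 6.44.
k = floor(6.44) = 6.

6


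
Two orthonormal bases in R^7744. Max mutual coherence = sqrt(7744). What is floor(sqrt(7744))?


88^2 = 7744 <= 7744 < 7921 = 89^2, so 88 <= sqrt(7744) < 89.
floor(sqrt(7744)) = 88.

88


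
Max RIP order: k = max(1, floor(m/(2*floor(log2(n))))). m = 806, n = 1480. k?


floor(log2(1480)) = 10.
2*10 = 20.
m/(2*floor(log2(n))) = 806/20 ≈ 40.3.
floor = 40.
k = max(1, 40) = 40.

40


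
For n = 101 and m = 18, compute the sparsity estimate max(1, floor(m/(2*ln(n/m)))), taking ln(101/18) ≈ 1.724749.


n/m = 101/18.
ln(n/m) ≈ 1.724749.
2*ln(n/m) ≈ 3.449498.
m/(2*ln(n/m)) ≈ 18/3.449498 ≈ 5.2182.
floor = 5.
k_max = max(1, 5) = 5.

5


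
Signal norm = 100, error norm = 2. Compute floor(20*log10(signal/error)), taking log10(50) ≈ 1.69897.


||x||/||e|| = 100/2 = 50.
log10(50) ≈ 1.69897.
20*log10(||x||/||e||) ≈ 20*1.69897 = 33.9794.
floor(33.9794) = 33.

33


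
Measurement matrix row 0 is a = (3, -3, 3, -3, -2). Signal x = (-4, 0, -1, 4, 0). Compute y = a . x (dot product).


Non-zero terms: ['3*-4', '3*-1', '-3*4']
Products: [-12, -3, -12]
y = sum = -27.

-27


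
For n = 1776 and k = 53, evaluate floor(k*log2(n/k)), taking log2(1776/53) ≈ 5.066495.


log2(n/k) = log2(1776/53) ≈ 5.066495.
k*log2(n/k) ≈ 53*5.066495 = 268.524235.
floor(268.524235) = 268.

268


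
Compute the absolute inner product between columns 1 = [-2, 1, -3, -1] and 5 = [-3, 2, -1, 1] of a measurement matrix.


Inner product: -2*-3 + 1*2 + -3*-1 + -1*1
Products: [6, 2, 3, -1]
Sum = 10.
|dot| = 10.

10


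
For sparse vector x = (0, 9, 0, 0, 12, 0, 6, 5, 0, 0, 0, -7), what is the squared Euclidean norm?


Non-zero entries: [(1, 9), (4, 12), (6, 6), (7, 5), (11, -7)]
Squares: [81, 144, 36, 25, 49]
||x||_2^2 = sum = 335.

335


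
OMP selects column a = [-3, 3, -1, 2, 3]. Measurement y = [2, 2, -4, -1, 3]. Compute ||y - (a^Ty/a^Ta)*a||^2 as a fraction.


a^T a = 32.
a^T y = 11.
coeff = 11/32 = 11/32.
||r||^2 = 967/32.

967/32


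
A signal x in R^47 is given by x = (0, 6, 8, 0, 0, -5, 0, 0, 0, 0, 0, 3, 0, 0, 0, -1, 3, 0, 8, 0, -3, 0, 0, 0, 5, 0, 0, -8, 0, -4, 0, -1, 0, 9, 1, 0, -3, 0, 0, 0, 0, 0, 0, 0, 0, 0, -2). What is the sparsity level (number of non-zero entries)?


Non-zero positions: [1, 2, 5, 11, 15, 16, 18, 20, 24, 27, 29, 31, 33, 34, 36, 46].
Sparsity = 16.

16


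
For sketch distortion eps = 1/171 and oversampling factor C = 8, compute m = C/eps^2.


1/eps = 171.
(1/eps)^2 = 29241.
m = 8*29241 = 233928.

233928


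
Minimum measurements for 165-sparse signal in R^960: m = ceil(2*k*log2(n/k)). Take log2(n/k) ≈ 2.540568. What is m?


log2(n/k) = log2(960/165) ≈ 2.540568.
2*k*log2(n/k) ≈ 2*165*2.540568 = 838.38744.
m = ceil(838.38744) = 839.

839


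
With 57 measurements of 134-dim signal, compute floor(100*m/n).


100*m/n = 100*57/134 ≈ 42.5373.
floor = 42.

42


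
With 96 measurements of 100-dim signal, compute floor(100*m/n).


100*m/n = 100*96/100 ≈ 96.0.
floor = 96.

96


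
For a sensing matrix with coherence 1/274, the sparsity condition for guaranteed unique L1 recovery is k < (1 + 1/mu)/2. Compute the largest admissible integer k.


1/mu = 274.
1 + 1/mu = 275.
(1 + 1/mu)/2 = 137.5 is not an integer, so k_max = floor(137.5) = 137.

137


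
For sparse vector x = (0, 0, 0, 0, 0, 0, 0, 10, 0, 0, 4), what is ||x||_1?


Non-zero entries: [(7, 10), (10, 4)]
Absolute values: [10, 4]
||x||_1 = sum = 14.

14


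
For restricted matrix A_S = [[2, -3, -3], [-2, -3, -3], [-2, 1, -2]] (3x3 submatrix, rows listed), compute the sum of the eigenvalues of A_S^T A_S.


Sum of eigenvalues of A_S^T A_S = trace(A_S^T A_S) = sum of squared column norms of A_S.
A_S^T A_S diagonal: [12, 19, 22].
trace = 12 + 19 + 22 = 53.

53


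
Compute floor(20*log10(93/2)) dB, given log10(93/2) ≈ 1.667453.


||x||/||e|| = 93/2.
log10(93/2) ≈ 1.667453.
20*log10(||x||/||e||) ≈ 20*1.667453 = 33.34906.
floor(33.34906) = 33.

33


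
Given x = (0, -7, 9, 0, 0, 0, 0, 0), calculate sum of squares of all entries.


Non-zero entries: [(1, -7), (2, 9)]
Squares: [49, 81]
||x||_2^2 = sum = 130.

130


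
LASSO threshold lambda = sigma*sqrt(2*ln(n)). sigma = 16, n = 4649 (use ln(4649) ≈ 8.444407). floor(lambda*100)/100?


ln(4649) ≈ 8.444407.
2*ln(n) ≈ 16.888814.
sqrt(2*ln(n)) ≈ sqrt(16.888814) ≈ 4.1096.
lambda ≈ 16*4.1096 = 65.7536.
floor(lambda*100)/100 = 65.75.

65.75


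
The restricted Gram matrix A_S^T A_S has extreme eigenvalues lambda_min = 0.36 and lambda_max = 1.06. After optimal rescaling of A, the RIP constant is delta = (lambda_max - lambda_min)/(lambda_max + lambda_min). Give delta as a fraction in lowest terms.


lambda_max - lambda_min = 1.06 - 0.36 = 0.70.
lambda_max + lambda_min = 1.06 + 0.36 = 1.42.
delta = 0.70/1.42 = 70/142 = 35/71.

35/71


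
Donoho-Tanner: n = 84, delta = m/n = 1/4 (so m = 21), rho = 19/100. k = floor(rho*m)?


m = 1/4*84 = 21.
rho = 19/100.
rho*m = 19/100*21 = 3.99.
k = floor(3.99) = 3.

3


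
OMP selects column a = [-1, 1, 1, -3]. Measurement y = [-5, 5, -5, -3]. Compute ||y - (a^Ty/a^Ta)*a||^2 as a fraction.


a^T a = 12.
a^T y = 14.
coeff = 14/12 = 7/6.
||r||^2 = 203/3.

203/3


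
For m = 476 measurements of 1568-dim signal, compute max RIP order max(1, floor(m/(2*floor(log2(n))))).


floor(log2(1568)) = 10.
2*10 = 20.
m/(2*floor(log2(n))) = 476/20 ≈ 23.8.
floor = 23.
k = max(1, 23) = 23.

23


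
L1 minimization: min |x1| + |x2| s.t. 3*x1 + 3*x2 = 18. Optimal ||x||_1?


Axis intercepts:
  x1 = 6, x2 = 0: L1 = 6
  x1 = 0, x2 = 6: L1 = 6
x* = (6, 0)
||x*||_1 = 6.

6


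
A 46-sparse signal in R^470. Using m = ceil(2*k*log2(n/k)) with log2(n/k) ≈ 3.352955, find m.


log2(n/k) = log2(470/46) ≈ 3.352955.
2*k*log2(n/k) ≈ 2*46*3.352955 = 308.47186.
m = ceil(308.47186) = 309.

309


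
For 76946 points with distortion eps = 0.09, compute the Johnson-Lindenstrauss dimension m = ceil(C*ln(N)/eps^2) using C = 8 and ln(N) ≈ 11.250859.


ln(76946) ≈ 11.250859.
eps^2 = 0.09^2 = 0.0081.
C*ln(N)/eps^2 ≈ 8*11.250859/0.0081 ≈ 11111.9595.
m = ceil(11111.9595) = 11112.

11112


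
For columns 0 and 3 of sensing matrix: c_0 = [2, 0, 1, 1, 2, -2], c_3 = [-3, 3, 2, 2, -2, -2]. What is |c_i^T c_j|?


Inner product: 2*-3 + 0*3 + 1*2 + 1*2 + 2*-2 + -2*-2
Products: [-6, 0, 2, 2, -4, 4]
Sum = -2.
|dot| = 2.

2


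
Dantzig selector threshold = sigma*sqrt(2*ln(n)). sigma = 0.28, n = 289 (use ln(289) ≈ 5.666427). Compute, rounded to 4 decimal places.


ln(289) ≈ 5.666427.
2*ln(n) ≈ 11.332854.
sqrt(2*ln(n)) ≈ sqrt(11.332854) ≈ 3.36643.
threshold ≈ 0.28*3.36643 = 0.9426004 ≈ 0.9426.

0.9426


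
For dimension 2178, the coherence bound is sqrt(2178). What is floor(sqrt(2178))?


46^2 = 2116 <= 2178 < 2209 = 47^2, so 46 <= sqrt(2178) < 47.
floor(sqrt(2178)) = 46.

46


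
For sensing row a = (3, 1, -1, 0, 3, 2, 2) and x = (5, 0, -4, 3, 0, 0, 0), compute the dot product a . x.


Non-zero terms: ['3*5', '-1*-4', '0*3']
Products: [15, 4, 0]
y = sum = 19.

19


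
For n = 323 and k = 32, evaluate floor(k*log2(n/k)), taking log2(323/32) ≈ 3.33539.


log2(n/k) = log2(323/32) ≈ 3.33539.
k*log2(n/k) ≈ 32*3.33539 = 106.73248.
floor(106.73248) = 106.

106


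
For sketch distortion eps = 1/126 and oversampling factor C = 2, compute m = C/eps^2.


1/eps = 126.
(1/eps)^2 = 15876.
m = 2*15876 = 31752.

31752


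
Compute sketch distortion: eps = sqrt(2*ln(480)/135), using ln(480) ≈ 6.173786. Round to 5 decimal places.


ln(480) ≈ 6.173786.
2*ln(N)/m ≈ 2*6.173786/135 ≈ 0.0914635.
eps = sqrt(0.0914635) ≈ 0.3024293 ≈ 0.30243.

0.30243


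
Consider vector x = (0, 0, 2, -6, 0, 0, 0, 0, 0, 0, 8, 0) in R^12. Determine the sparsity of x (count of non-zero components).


Non-zero positions: [2, 3, 10].
Sparsity = 3.

3


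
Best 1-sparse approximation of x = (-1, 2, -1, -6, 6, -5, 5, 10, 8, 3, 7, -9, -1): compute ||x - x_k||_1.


Sorted |x_i| descending: [10, 9, 8, 7, 6, 6, 5, 5, 3, 2, 1, 1, 1]
Keep top 1: [10]
Tail entries: [9, 8, 7, 6, 6, 5, 5, 3, 2, 1, 1, 1]
L1 error = sum of tail = 54.

54


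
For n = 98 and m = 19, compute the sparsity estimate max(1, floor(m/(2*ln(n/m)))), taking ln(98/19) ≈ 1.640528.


n/m = 98/19.
ln(n/m) ≈ 1.640528.
2*ln(n/m) ≈ 3.281056.
m/(2*ln(n/m)) ≈ 19/3.281056 ≈ 5.7908.
floor = 5.
k_max = max(1, 5) = 5.

5


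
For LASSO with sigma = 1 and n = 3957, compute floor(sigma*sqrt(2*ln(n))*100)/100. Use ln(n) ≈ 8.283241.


ln(3957) ≈ 8.283241.
2*ln(n) ≈ 16.566482.
sqrt(2*ln(n)) ≈ sqrt(16.566482) ≈ 4.070194.
lambda ≈ 1*4.070194 = 4.070194.
floor(lambda*100)/100 = 4.07.

4.07


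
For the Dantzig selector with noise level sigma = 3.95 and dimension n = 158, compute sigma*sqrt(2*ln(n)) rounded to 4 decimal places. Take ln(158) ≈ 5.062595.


ln(158) ≈ 5.062595.
2*ln(n) ≈ 10.12519.
sqrt(2*ln(n)) ≈ sqrt(10.12519) ≈ 3.18201.
threshold ≈ 3.95*3.18201 = 12.5689395 ≈ 12.5689.

12.5689


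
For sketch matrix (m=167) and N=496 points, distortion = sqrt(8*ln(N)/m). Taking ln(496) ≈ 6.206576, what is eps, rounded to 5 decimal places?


ln(496) ≈ 6.206576.
8*ln(N)/m ≈ 8*6.206576/167 ≈ 0.29732101.
eps = sqrt(0.29732101) ≈ 0.5452715 ≈ 0.54527.

0.54527


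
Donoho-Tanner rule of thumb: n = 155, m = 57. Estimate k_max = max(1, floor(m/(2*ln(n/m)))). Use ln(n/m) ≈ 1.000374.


n/m = 155/57.
ln(n/m) ≈ 1.000374.
2*ln(n/m) ≈ 2.000748.
m/(2*ln(n/m)) ≈ 57/2.000748 ≈ 28.4893.
floor = 28.
k_max = max(1, 28) = 28.

28


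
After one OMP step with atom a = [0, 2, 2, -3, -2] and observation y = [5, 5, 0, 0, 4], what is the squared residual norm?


a^T a = 21.
a^T y = 2.
coeff = 2/21 = 2/21.
||r||^2 = 1382/21.

1382/21


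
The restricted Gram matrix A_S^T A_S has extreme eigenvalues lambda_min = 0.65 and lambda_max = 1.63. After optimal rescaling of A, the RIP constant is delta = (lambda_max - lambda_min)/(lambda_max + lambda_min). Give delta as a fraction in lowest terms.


lambda_max - lambda_min = 1.63 - 0.65 = 0.98.
lambda_max + lambda_min = 1.63 + 0.65 = 2.28.
delta = 0.98/2.28 = 98/228 = 49/114.

49/114


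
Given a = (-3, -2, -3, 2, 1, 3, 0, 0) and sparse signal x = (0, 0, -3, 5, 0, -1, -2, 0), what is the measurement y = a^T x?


Non-zero terms: ['-3*-3', '2*5', '3*-1', '0*-2']
Products: [9, 10, -3, 0]
y = sum = 16.

16


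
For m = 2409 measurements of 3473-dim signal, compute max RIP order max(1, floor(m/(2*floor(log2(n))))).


floor(log2(3473)) = 11.
2*11 = 22.
m/(2*floor(log2(n))) = 2409/22 ≈ 109.5.
floor = 109.
k = max(1, 109) = 109.

109


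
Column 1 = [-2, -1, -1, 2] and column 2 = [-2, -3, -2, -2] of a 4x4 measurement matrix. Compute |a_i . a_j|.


Inner product: -2*-2 + -1*-3 + -1*-2 + 2*-2
Products: [4, 3, 2, -4]
Sum = 5.
|dot| = 5.

5


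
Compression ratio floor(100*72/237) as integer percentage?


100*m/n = 100*72/237 ≈ 30.3797.
floor = 30.

30


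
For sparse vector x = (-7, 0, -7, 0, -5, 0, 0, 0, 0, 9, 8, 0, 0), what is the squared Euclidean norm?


Non-zero entries: [(0, -7), (2, -7), (4, -5), (9, 9), (10, 8)]
Squares: [49, 49, 25, 81, 64]
||x||_2^2 = sum = 268.

268


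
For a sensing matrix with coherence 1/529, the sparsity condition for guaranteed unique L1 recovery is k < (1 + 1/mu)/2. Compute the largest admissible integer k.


1/mu = 529.
1 + 1/mu = 530.
(1 + 1/mu)/2 = 265 is an integer and the inequality is strict, so k_max = 265 - 1 = 264.

264


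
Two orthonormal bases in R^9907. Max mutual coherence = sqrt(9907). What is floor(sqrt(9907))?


99^2 = 9801 <= 9907 < 10000 = 100^2, so 99 <= sqrt(9907) < 100.
floor(sqrt(9907)) = 99.

99


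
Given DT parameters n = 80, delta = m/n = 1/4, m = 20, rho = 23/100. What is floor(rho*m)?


m = 1/4*80 = 20.
rho = 23/100.
rho*m = 23/100*20 = 4.6.
k = floor(4.6) = 4.

4


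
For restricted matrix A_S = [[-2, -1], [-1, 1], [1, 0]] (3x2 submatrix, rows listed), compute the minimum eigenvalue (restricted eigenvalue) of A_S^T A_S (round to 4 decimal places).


A_S^T A_S = [[6, 1], [1, 2]].
trace = 8.
det = 11.
disc = trace^2 - 4*det = 64 - 4*11 = 20.
sqrt(20) ≈ 4.472136.
lam_min = (8 - sqrt(20))/2 ≈ (8 - 4.472136)/2 = 1.763932 ≈ 1.7639.

1.7639


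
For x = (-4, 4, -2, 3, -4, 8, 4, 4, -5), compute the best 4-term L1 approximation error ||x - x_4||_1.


Sorted |x_i| descending: [8, 5, 4, 4, 4, 4, 4, 3, 2]
Keep top 4: [8, 5, 4, 4]
Tail entries: [4, 4, 4, 3, 2]
L1 error = sum of tail = 17.

17


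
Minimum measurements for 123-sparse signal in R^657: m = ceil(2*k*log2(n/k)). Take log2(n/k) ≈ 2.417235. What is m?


log2(n/k) = log2(657/123) ≈ 2.417235.
2*k*log2(n/k) ≈ 2*123*2.417235 = 594.63981.
m = ceil(594.63981) = 595.

595


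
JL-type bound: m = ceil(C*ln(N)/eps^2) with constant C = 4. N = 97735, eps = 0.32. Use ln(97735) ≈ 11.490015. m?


ln(97735) ≈ 11.490015.
eps^2 = 0.32^2 = 0.1024.
C*ln(N)/eps^2 ≈ 4*11.490015/0.1024 ≈ 448.8287.
m = ceil(448.8287) = 449.

449


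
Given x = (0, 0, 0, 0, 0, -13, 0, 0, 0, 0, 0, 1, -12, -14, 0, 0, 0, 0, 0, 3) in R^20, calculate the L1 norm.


Non-zero entries: [(5, -13), (11, 1), (12, -12), (13, -14), (19, 3)]
Absolute values: [13, 1, 12, 14, 3]
||x||_1 = sum = 43.

43


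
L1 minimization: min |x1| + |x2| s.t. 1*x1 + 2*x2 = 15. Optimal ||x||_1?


Axis intercepts:
  x1 = 15, x2 = 0: L1 = 15
  x1 = 0, x2 = 15/2: L1 = 15/2
x* = (0, 15/2)
||x*||_1 = 15/2.

15/2


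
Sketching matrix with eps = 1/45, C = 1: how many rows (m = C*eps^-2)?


1/eps = 45.
(1/eps)^2 = 2025.
m = 1*2025 = 2025.

2025


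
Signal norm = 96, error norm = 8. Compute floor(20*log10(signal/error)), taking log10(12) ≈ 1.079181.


||x||/||e|| = 96/8 = 12.
log10(12) ≈ 1.079181.
20*log10(||x||/||e||) ≈ 20*1.079181 = 21.58362.
floor(21.58362) = 21.

21


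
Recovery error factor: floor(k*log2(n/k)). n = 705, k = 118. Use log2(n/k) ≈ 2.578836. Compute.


log2(n/k) = log2(705/118) ≈ 2.578836.
k*log2(n/k) ≈ 118*2.578836 = 304.302648.
floor(304.302648) = 304.

304


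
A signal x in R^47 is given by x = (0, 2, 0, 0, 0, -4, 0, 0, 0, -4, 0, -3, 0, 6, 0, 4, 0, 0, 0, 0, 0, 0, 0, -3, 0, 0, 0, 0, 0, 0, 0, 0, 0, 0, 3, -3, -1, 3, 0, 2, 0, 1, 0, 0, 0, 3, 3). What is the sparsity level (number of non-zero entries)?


Non-zero positions: [1, 5, 9, 11, 13, 15, 23, 34, 35, 36, 37, 39, 41, 45, 46].
Sparsity = 15.

15


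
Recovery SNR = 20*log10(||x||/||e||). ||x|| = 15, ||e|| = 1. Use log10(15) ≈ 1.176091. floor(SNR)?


||x||/||e|| = 15/1 = 15.
log10(15) ≈ 1.176091.
20*log10(||x||/||e||) ≈ 20*1.176091 = 23.52182.
floor(23.52182) = 23.

23


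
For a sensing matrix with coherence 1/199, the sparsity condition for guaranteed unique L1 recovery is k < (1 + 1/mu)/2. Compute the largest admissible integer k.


1/mu = 199.
1 + 1/mu = 200.
(1 + 1/mu)/2 = 100 is an integer and the inequality is strict, so k_max = 100 - 1 = 99.

99


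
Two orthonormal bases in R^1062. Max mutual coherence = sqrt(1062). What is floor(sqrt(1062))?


32^2 = 1024 <= 1062 < 1089 = 33^2, so 32 <= sqrt(1062) < 33.
floor(sqrt(1062)) = 32.

32


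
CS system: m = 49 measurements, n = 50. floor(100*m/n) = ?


100*m/n = 100*49/50 ≈ 98.0.
floor = 98.

98


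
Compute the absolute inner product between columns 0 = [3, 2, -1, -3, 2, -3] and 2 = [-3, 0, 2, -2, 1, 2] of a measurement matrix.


Inner product: 3*-3 + 2*0 + -1*2 + -3*-2 + 2*1 + -3*2
Products: [-9, 0, -2, 6, 2, -6]
Sum = -9.
|dot| = 9.

9


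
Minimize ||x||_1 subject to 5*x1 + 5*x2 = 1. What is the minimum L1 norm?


Axis intercepts:
  x1 = 1/5, x2 = 0: L1 = 1/5
  x1 = 0, x2 = 1/5: L1 = 1/5
x* = (1/5, 0)
||x*||_1 = 1/5.

1/5


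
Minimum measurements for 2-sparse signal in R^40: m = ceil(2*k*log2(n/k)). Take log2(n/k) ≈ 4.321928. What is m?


log2(n/k) = log2(40/2) ≈ 4.321928.
2*k*log2(n/k) ≈ 2*2*4.321928 = 17.287712.
m = ceil(17.287712) = 18.

18


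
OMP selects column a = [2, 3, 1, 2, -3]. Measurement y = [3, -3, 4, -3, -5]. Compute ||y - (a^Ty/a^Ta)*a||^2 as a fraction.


a^T a = 27.
a^T y = 10.
coeff = 10/27 = 10/27.
||r||^2 = 1736/27.

1736/27


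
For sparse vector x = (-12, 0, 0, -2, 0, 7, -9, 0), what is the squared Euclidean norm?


Non-zero entries: [(0, -12), (3, -2), (5, 7), (6, -9)]
Squares: [144, 4, 49, 81]
||x||_2^2 = sum = 278.

278


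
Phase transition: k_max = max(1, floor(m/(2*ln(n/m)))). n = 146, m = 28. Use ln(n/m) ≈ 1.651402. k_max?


n/m = 146/28 = 73/14.
ln(n/m) ≈ 1.651402.
2*ln(n/m) ≈ 3.302804.
m/(2*ln(n/m)) ≈ 28/3.302804 ≈ 8.4776.
floor = 8.
k_max = max(1, 8) = 8.

8


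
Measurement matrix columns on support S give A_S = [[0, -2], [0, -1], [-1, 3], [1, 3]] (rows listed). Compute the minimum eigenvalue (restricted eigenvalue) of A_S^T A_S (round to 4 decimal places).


A_S^T A_S = [[2, 0], [0, 23]].
trace = 25.
det = 46.
disc = trace^2 - 4*det = 625 - 4*46 = 441.
sqrt(441) = 21.
lam_min = (25 - 21)/2 = 2 = 2.0000.

2.0000


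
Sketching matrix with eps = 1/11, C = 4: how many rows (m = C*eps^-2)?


1/eps = 11.
(1/eps)^2 = 121.
m = 4*121 = 484.

484
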